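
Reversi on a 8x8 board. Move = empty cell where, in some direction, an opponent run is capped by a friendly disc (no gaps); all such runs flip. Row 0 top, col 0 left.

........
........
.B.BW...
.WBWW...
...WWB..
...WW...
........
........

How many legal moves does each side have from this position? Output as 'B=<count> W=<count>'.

-- B to move --
(1,3): no bracket -> illegal
(1,4): no bracket -> illegal
(1,5): no bracket -> illegal
(2,0): no bracket -> illegal
(2,2): no bracket -> illegal
(2,5): flips 1 -> legal
(3,0): flips 1 -> legal
(3,5): flips 2 -> legal
(4,0): no bracket -> illegal
(4,1): flips 1 -> legal
(4,2): flips 2 -> legal
(5,2): no bracket -> illegal
(5,5): no bracket -> illegal
(6,2): no bracket -> illegal
(6,3): flips 4 -> legal
(6,4): no bracket -> illegal
(6,5): flips 2 -> legal
B mobility = 7
-- W to move --
(1,0): flips 2 -> legal
(1,1): flips 1 -> legal
(1,2): flips 1 -> legal
(1,3): flips 1 -> legal
(1,4): no bracket -> illegal
(2,0): no bracket -> illegal
(2,2): flips 1 -> legal
(3,0): no bracket -> illegal
(3,5): no bracket -> illegal
(3,6): flips 1 -> legal
(4,1): no bracket -> illegal
(4,2): no bracket -> illegal
(4,6): flips 1 -> legal
(5,5): no bracket -> illegal
(5,6): flips 1 -> legal
W mobility = 8

Answer: B=7 W=8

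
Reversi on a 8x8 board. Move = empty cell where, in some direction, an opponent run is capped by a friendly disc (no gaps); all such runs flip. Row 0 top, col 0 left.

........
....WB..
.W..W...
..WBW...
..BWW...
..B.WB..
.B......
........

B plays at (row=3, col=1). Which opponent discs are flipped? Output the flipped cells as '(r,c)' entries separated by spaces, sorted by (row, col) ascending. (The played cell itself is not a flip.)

Dir NW: first cell '.' (not opp) -> no flip
Dir N: opp run (2,1), next='.' -> no flip
Dir NE: first cell '.' (not opp) -> no flip
Dir W: first cell '.' (not opp) -> no flip
Dir E: opp run (3,2) capped by B -> flip
Dir SW: first cell '.' (not opp) -> no flip
Dir S: first cell '.' (not opp) -> no flip
Dir SE: first cell 'B' (not opp) -> no flip

Answer: (3,2)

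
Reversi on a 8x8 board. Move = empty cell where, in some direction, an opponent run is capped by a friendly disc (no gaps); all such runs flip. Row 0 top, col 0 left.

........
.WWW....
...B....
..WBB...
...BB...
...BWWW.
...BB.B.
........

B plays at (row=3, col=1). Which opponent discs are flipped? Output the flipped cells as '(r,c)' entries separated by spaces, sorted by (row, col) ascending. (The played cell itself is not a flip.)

Answer: (3,2)

Derivation:
Dir NW: first cell '.' (not opp) -> no flip
Dir N: first cell '.' (not opp) -> no flip
Dir NE: first cell '.' (not opp) -> no flip
Dir W: first cell '.' (not opp) -> no flip
Dir E: opp run (3,2) capped by B -> flip
Dir SW: first cell '.' (not opp) -> no flip
Dir S: first cell '.' (not opp) -> no flip
Dir SE: first cell '.' (not opp) -> no flip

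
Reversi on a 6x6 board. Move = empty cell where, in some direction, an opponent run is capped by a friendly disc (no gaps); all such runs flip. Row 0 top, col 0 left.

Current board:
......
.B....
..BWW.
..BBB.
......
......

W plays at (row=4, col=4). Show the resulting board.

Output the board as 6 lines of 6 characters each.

Place W at (4,4); scan 8 dirs for brackets.
Dir NW: opp run (3,3) (2,2) (1,1), next='.' -> no flip
Dir N: opp run (3,4) capped by W -> flip
Dir NE: first cell '.' (not opp) -> no flip
Dir W: first cell '.' (not opp) -> no flip
Dir E: first cell '.' (not opp) -> no flip
Dir SW: first cell '.' (not opp) -> no flip
Dir S: first cell '.' (not opp) -> no flip
Dir SE: first cell '.' (not opp) -> no flip
All flips: (3,4)

Answer: ......
.B....
..BWW.
..BBW.
....W.
......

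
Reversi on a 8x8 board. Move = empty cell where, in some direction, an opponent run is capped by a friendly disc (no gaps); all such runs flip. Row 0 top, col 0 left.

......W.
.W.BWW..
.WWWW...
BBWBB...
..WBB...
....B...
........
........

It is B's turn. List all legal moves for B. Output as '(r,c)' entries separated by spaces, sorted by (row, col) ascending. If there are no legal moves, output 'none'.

(0,0): flips 2 -> legal
(0,1): flips 2 -> legal
(0,2): no bracket -> illegal
(0,3): no bracket -> illegal
(0,4): flips 2 -> legal
(0,5): no bracket -> illegal
(0,7): no bracket -> illegal
(1,0): flips 2 -> legal
(1,2): flips 2 -> legal
(1,6): flips 2 -> legal
(1,7): no bracket -> illegal
(2,0): no bracket -> illegal
(2,5): no bracket -> illegal
(2,6): no bracket -> illegal
(3,5): flips 1 -> legal
(4,1): flips 1 -> legal
(5,1): flips 1 -> legal
(5,2): no bracket -> illegal
(5,3): flips 1 -> legal

Answer: (0,0) (0,1) (0,4) (1,0) (1,2) (1,6) (3,5) (4,1) (5,1) (5,3)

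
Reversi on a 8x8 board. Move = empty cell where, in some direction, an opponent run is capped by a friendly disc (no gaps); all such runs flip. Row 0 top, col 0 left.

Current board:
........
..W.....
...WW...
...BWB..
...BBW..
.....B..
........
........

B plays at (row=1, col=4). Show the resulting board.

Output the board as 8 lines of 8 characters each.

Answer: ........
..W.B...
...WB...
...BBB..
...BBW..
.....B..
........
........

Derivation:
Place B at (1,4); scan 8 dirs for brackets.
Dir NW: first cell '.' (not opp) -> no flip
Dir N: first cell '.' (not opp) -> no flip
Dir NE: first cell '.' (not opp) -> no flip
Dir W: first cell '.' (not opp) -> no flip
Dir E: first cell '.' (not opp) -> no flip
Dir SW: opp run (2,3), next='.' -> no flip
Dir S: opp run (2,4) (3,4) capped by B -> flip
Dir SE: first cell '.' (not opp) -> no flip
All flips: (2,4) (3,4)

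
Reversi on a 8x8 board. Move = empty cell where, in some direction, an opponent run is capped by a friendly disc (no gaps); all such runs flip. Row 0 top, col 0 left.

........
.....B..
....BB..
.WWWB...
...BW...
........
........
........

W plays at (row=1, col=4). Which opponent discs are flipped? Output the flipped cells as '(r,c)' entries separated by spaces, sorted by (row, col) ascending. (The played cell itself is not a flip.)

Dir NW: first cell '.' (not opp) -> no flip
Dir N: first cell '.' (not opp) -> no flip
Dir NE: first cell '.' (not opp) -> no flip
Dir W: first cell '.' (not opp) -> no flip
Dir E: opp run (1,5), next='.' -> no flip
Dir SW: first cell '.' (not opp) -> no flip
Dir S: opp run (2,4) (3,4) capped by W -> flip
Dir SE: opp run (2,5), next='.' -> no flip

Answer: (2,4) (3,4)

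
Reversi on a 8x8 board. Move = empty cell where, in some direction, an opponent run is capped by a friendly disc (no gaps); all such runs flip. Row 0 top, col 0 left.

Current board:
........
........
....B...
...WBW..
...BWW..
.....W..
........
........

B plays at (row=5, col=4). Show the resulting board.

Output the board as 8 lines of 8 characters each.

Answer: ........
........
....B...
...WBW..
...BBW..
....BW..
........
........

Derivation:
Place B at (5,4); scan 8 dirs for brackets.
Dir NW: first cell 'B' (not opp) -> no flip
Dir N: opp run (4,4) capped by B -> flip
Dir NE: opp run (4,5), next='.' -> no flip
Dir W: first cell '.' (not opp) -> no flip
Dir E: opp run (5,5), next='.' -> no flip
Dir SW: first cell '.' (not opp) -> no flip
Dir S: first cell '.' (not opp) -> no flip
Dir SE: first cell '.' (not opp) -> no flip
All flips: (4,4)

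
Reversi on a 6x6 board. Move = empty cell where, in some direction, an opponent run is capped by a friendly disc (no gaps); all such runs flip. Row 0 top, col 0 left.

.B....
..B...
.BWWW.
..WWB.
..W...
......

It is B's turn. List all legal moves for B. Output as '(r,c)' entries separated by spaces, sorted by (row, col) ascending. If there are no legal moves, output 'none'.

Answer: (1,4) (2,5) (3,1) (4,3) (5,2)

Derivation:
(1,1): no bracket -> illegal
(1,3): no bracket -> illegal
(1,4): flips 1 -> legal
(1,5): no bracket -> illegal
(2,5): flips 3 -> legal
(3,1): flips 2 -> legal
(3,5): no bracket -> illegal
(4,1): no bracket -> illegal
(4,3): flips 1 -> legal
(4,4): no bracket -> illegal
(5,1): no bracket -> illegal
(5,2): flips 3 -> legal
(5,3): no bracket -> illegal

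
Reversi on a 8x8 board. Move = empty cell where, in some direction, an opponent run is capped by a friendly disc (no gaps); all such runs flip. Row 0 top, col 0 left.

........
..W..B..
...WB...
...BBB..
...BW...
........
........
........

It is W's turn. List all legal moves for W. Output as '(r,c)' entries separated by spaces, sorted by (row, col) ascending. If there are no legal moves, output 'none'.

(0,4): no bracket -> illegal
(0,5): no bracket -> illegal
(0,6): no bracket -> illegal
(1,3): no bracket -> illegal
(1,4): flips 2 -> legal
(1,6): no bracket -> illegal
(2,2): flips 1 -> legal
(2,5): flips 1 -> legal
(2,6): flips 1 -> legal
(3,2): no bracket -> illegal
(3,6): no bracket -> illegal
(4,2): flips 1 -> legal
(4,5): flips 1 -> legal
(4,6): no bracket -> illegal
(5,2): no bracket -> illegal
(5,3): flips 2 -> legal
(5,4): no bracket -> illegal

Answer: (1,4) (2,2) (2,5) (2,6) (4,2) (4,5) (5,3)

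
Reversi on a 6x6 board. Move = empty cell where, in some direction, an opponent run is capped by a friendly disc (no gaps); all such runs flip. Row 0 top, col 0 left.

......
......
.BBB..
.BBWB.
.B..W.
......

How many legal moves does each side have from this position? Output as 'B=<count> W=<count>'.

Answer: B=3 W=5

Derivation:
-- B to move --
(2,4): no bracket -> illegal
(3,5): no bracket -> illegal
(4,2): no bracket -> illegal
(4,3): flips 1 -> legal
(4,5): no bracket -> illegal
(5,3): no bracket -> illegal
(5,4): flips 1 -> legal
(5,5): flips 2 -> legal
B mobility = 3
-- W to move --
(1,0): no bracket -> illegal
(1,1): flips 1 -> legal
(1,2): no bracket -> illegal
(1,3): flips 1 -> legal
(1,4): no bracket -> illegal
(2,0): no bracket -> illegal
(2,4): flips 1 -> legal
(2,5): no bracket -> illegal
(3,0): flips 2 -> legal
(3,5): flips 1 -> legal
(4,0): no bracket -> illegal
(4,2): no bracket -> illegal
(4,3): no bracket -> illegal
(4,5): no bracket -> illegal
(5,0): no bracket -> illegal
(5,1): no bracket -> illegal
(5,2): no bracket -> illegal
W mobility = 5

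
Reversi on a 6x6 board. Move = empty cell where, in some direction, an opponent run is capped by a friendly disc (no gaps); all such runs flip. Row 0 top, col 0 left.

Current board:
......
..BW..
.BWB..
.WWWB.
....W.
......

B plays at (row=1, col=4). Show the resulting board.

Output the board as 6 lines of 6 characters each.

Answer: ......
..BBB.
.BWB..
.WWWB.
....W.
......

Derivation:
Place B at (1,4); scan 8 dirs for brackets.
Dir NW: first cell '.' (not opp) -> no flip
Dir N: first cell '.' (not opp) -> no flip
Dir NE: first cell '.' (not opp) -> no flip
Dir W: opp run (1,3) capped by B -> flip
Dir E: first cell '.' (not opp) -> no flip
Dir SW: first cell 'B' (not opp) -> no flip
Dir S: first cell '.' (not opp) -> no flip
Dir SE: first cell '.' (not opp) -> no flip
All flips: (1,3)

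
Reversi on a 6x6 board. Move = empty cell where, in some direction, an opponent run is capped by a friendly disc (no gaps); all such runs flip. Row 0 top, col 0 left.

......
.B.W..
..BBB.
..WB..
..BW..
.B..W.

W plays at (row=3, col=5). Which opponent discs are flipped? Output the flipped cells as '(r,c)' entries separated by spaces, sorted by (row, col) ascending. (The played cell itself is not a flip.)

Answer: (2,4)

Derivation:
Dir NW: opp run (2,4) capped by W -> flip
Dir N: first cell '.' (not opp) -> no flip
Dir NE: edge -> no flip
Dir W: first cell '.' (not opp) -> no flip
Dir E: edge -> no flip
Dir SW: first cell '.' (not opp) -> no flip
Dir S: first cell '.' (not opp) -> no flip
Dir SE: edge -> no flip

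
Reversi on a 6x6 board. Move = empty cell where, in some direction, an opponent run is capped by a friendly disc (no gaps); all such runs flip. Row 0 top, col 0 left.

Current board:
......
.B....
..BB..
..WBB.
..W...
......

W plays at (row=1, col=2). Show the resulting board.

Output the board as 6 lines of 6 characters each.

Place W at (1,2); scan 8 dirs for brackets.
Dir NW: first cell '.' (not opp) -> no flip
Dir N: first cell '.' (not opp) -> no flip
Dir NE: first cell '.' (not opp) -> no flip
Dir W: opp run (1,1), next='.' -> no flip
Dir E: first cell '.' (not opp) -> no flip
Dir SW: first cell '.' (not opp) -> no flip
Dir S: opp run (2,2) capped by W -> flip
Dir SE: opp run (2,3) (3,4), next='.' -> no flip
All flips: (2,2)

Answer: ......
.BW...
..WB..
..WBB.
..W...
......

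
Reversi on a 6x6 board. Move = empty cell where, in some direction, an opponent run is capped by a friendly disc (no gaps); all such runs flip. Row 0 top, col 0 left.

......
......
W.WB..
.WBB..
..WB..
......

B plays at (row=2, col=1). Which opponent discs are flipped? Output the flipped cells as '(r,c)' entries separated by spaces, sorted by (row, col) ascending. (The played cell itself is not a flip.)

Dir NW: first cell '.' (not opp) -> no flip
Dir N: first cell '.' (not opp) -> no flip
Dir NE: first cell '.' (not opp) -> no flip
Dir W: opp run (2,0), next=edge -> no flip
Dir E: opp run (2,2) capped by B -> flip
Dir SW: first cell '.' (not opp) -> no flip
Dir S: opp run (3,1), next='.' -> no flip
Dir SE: first cell 'B' (not opp) -> no flip

Answer: (2,2)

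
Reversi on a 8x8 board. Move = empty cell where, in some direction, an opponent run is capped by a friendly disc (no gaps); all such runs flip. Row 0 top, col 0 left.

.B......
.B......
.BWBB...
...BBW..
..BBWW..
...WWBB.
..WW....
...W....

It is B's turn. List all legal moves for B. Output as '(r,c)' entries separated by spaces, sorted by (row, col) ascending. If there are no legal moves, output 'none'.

Answer: (2,5) (3,6) (4,6) (5,2) (6,4) (6,5)

Derivation:
(1,2): no bracket -> illegal
(1,3): no bracket -> illegal
(2,5): flips 2 -> legal
(2,6): no bracket -> illegal
(3,1): no bracket -> illegal
(3,2): no bracket -> illegal
(3,6): flips 1 -> legal
(4,6): flips 3 -> legal
(5,1): no bracket -> illegal
(5,2): flips 2 -> legal
(6,1): no bracket -> illegal
(6,4): flips 3 -> legal
(6,5): flips 1 -> legal
(7,1): no bracket -> illegal
(7,2): no bracket -> illegal
(7,4): no bracket -> illegal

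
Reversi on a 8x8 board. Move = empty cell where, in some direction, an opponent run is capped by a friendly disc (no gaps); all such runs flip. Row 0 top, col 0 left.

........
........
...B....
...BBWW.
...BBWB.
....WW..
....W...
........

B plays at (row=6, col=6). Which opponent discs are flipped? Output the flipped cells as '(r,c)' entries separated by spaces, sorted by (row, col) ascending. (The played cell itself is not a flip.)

Answer: (5,5)

Derivation:
Dir NW: opp run (5,5) capped by B -> flip
Dir N: first cell '.' (not opp) -> no flip
Dir NE: first cell '.' (not opp) -> no flip
Dir W: first cell '.' (not opp) -> no flip
Dir E: first cell '.' (not opp) -> no flip
Dir SW: first cell '.' (not opp) -> no flip
Dir S: first cell '.' (not opp) -> no flip
Dir SE: first cell '.' (not opp) -> no flip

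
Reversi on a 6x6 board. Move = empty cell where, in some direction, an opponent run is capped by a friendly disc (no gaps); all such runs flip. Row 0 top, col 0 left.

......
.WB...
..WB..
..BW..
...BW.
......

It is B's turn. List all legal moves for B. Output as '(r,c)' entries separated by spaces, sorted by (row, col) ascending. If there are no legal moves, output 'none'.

Answer: (1,0) (2,1) (3,4) (4,5)

Derivation:
(0,0): no bracket -> illegal
(0,1): no bracket -> illegal
(0,2): no bracket -> illegal
(1,0): flips 1 -> legal
(1,3): no bracket -> illegal
(2,0): no bracket -> illegal
(2,1): flips 1 -> legal
(2,4): no bracket -> illegal
(3,1): no bracket -> illegal
(3,4): flips 1 -> legal
(3,5): no bracket -> illegal
(4,2): no bracket -> illegal
(4,5): flips 1 -> legal
(5,3): no bracket -> illegal
(5,4): no bracket -> illegal
(5,5): no bracket -> illegal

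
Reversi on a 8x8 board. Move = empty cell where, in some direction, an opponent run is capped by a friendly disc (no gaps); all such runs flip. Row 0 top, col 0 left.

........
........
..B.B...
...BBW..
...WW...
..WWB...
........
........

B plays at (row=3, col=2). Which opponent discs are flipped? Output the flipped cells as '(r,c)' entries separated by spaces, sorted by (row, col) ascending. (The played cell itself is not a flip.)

Answer: (4,3)

Derivation:
Dir NW: first cell '.' (not opp) -> no flip
Dir N: first cell 'B' (not opp) -> no flip
Dir NE: first cell '.' (not opp) -> no flip
Dir W: first cell '.' (not opp) -> no flip
Dir E: first cell 'B' (not opp) -> no flip
Dir SW: first cell '.' (not opp) -> no flip
Dir S: first cell '.' (not opp) -> no flip
Dir SE: opp run (4,3) capped by B -> flip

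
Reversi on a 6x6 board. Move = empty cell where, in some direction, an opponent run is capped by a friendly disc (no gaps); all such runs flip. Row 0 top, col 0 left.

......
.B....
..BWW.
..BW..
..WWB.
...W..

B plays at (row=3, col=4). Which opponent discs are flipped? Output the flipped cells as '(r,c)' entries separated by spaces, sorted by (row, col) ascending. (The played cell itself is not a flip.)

Answer: (3,3)

Derivation:
Dir NW: opp run (2,3), next='.' -> no flip
Dir N: opp run (2,4), next='.' -> no flip
Dir NE: first cell '.' (not opp) -> no flip
Dir W: opp run (3,3) capped by B -> flip
Dir E: first cell '.' (not opp) -> no flip
Dir SW: opp run (4,3), next='.' -> no flip
Dir S: first cell 'B' (not opp) -> no flip
Dir SE: first cell '.' (not opp) -> no flip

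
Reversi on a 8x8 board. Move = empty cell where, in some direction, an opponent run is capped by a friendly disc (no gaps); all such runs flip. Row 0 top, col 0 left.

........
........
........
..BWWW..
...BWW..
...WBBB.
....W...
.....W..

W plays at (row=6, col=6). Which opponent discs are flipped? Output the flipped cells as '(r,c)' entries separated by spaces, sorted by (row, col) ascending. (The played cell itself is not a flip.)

Answer: (5,5)

Derivation:
Dir NW: opp run (5,5) capped by W -> flip
Dir N: opp run (5,6), next='.' -> no flip
Dir NE: first cell '.' (not opp) -> no flip
Dir W: first cell '.' (not opp) -> no flip
Dir E: first cell '.' (not opp) -> no flip
Dir SW: first cell 'W' (not opp) -> no flip
Dir S: first cell '.' (not opp) -> no flip
Dir SE: first cell '.' (not opp) -> no flip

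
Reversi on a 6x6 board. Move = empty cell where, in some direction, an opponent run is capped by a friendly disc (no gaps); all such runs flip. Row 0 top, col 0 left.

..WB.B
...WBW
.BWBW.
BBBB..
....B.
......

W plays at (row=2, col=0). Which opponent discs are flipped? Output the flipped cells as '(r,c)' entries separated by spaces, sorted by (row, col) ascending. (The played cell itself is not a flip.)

Answer: (2,1)

Derivation:
Dir NW: edge -> no flip
Dir N: first cell '.' (not opp) -> no flip
Dir NE: first cell '.' (not opp) -> no flip
Dir W: edge -> no flip
Dir E: opp run (2,1) capped by W -> flip
Dir SW: edge -> no flip
Dir S: opp run (3,0), next='.' -> no flip
Dir SE: opp run (3,1), next='.' -> no flip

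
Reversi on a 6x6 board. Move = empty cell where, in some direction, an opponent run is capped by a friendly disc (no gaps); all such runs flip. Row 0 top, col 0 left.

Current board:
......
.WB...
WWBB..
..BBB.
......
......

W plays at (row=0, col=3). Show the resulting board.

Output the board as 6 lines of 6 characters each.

Place W at (0,3); scan 8 dirs for brackets.
Dir NW: edge -> no flip
Dir N: edge -> no flip
Dir NE: edge -> no flip
Dir W: first cell '.' (not opp) -> no flip
Dir E: first cell '.' (not opp) -> no flip
Dir SW: opp run (1,2) capped by W -> flip
Dir S: first cell '.' (not opp) -> no flip
Dir SE: first cell '.' (not opp) -> no flip
All flips: (1,2)

Answer: ...W..
.WW...
WWBB..
..BBB.
......
......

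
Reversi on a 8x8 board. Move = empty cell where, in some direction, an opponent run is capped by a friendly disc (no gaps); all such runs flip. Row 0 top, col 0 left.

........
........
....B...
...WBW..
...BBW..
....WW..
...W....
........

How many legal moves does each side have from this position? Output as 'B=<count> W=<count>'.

-- B to move --
(2,2): flips 1 -> legal
(2,3): flips 1 -> legal
(2,5): no bracket -> illegal
(2,6): flips 1 -> legal
(3,2): flips 1 -> legal
(3,6): flips 1 -> legal
(4,2): flips 1 -> legal
(4,6): flips 2 -> legal
(5,2): no bracket -> illegal
(5,3): no bracket -> illegal
(5,6): flips 1 -> legal
(6,2): no bracket -> illegal
(6,4): flips 1 -> legal
(6,5): flips 1 -> legal
(6,6): flips 1 -> legal
(7,2): no bracket -> illegal
(7,3): no bracket -> illegal
(7,4): no bracket -> illegal
B mobility = 11
-- W to move --
(1,3): flips 1 -> legal
(1,4): flips 3 -> legal
(1,5): flips 1 -> legal
(2,3): flips 1 -> legal
(2,5): no bracket -> illegal
(3,2): flips 1 -> legal
(4,2): flips 2 -> legal
(5,2): no bracket -> illegal
(5,3): flips 2 -> legal
W mobility = 7

Answer: B=11 W=7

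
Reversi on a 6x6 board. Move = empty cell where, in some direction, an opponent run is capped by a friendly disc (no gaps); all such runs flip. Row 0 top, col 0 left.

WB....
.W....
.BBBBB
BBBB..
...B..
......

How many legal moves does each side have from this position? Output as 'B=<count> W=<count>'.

Answer: B=0 W=3

Derivation:
-- B to move --
(0,2): no bracket -> illegal
(1,0): no bracket -> illegal
(1,2): no bracket -> illegal
(2,0): no bracket -> illegal
B mobility = 0
-- W to move --
(0,2): flips 1 -> legal
(1,0): no bracket -> illegal
(1,2): no bracket -> illegal
(1,3): no bracket -> illegal
(1,4): no bracket -> illegal
(1,5): no bracket -> illegal
(2,0): no bracket -> illegal
(3,4): no bracket -> illegal
(3,5): no bracket -> illegal
(4,0): no bracket -> illegal
(4,1): flips 2 -> legal
(4,2): no bracket -> illegal
(4,4): flips 2 -> legal
(5,2): no bracket -> illegal
(5,3): no bracket -> illegal
(5,4): no bracket -> illegal
W mobility = 3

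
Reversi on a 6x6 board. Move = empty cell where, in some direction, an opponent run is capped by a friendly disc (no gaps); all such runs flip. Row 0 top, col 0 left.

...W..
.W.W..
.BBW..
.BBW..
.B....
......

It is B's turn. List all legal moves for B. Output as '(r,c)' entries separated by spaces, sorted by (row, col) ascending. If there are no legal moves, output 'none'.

Answer: (0,0) (0,1) (0,4) (1,4) (2,4) (3,4) (4,4)

Derivation:
(0,0): flips 1 -> legal
(0,1): flips 1 -> legal
(0,2): no bracket -> illegal
(0,4): flips 1 -> legal
(1,0): no bracket -> illegal
(1,2): no bracket -> illegal
(1,4): flips 1 -> legal
(2,0): no bracket -> illegal
(2,4): flips 1 -> legal
(3,4): flips 1 -> legal
(4,2): no bracket -> illegal
(4,3): no bracket -> illegal
(4,4): flips 1 -> legal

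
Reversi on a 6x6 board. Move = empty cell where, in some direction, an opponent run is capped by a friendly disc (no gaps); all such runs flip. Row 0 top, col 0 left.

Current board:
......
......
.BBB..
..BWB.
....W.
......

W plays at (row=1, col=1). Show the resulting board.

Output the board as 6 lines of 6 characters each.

Answer: ......
.W....
.BWB..
..BWB.
....W.
......

Derivation:
Place W at (1,1); scan 8 dirs for brackets.
Dir NW: first cell '.' (not opp) -> no flip
Dir N: first cell '.' (not opp) -> no flip
Dir NE: first cell '.' (not opp) -> no flip
Dir W: first cell '.' (not opp) -> no flip
Dir E: first cell '.' (not opp) -> no flip
Dir SW: first cell '.' (not opp) -> no flip
Dir S: opp run (2,1), next='.' -> no flip
Dir SE: opp run (2,2) capped by W -> flip
All flips: (2,2)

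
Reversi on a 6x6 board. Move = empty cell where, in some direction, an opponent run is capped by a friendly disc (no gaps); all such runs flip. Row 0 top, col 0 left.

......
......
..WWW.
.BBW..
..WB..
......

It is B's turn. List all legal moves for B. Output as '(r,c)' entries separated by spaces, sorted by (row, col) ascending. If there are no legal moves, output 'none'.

(1,1): no bracket -> illegal
(1,2): flips 1 -> legal
(1,3): flips 3 -> legal
(1,4): flips 1 -> legal
(1,5): no bracket -> illegal
(2,1): no bracket -> illegal
(2,5): no bracket -> illegal
(3,4): flips 1 -> legal
(3,5): no bracket -> illegal
(4,1): flips 1 -> legal
(4,4): no bracket -> illegal
(5,1): no bracket -> illegal
(5,2): flips 1 -> legal
(5,3): flips 1 -> legal

Answer: (1,2) (1,3) (1,4) (3,4) (4,1) (5,2) (5,3)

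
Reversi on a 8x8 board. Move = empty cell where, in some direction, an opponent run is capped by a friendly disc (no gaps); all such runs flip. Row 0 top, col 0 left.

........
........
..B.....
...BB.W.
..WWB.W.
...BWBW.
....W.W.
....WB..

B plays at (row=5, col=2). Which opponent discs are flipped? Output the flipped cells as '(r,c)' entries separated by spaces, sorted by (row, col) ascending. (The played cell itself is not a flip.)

Dir NW: first cell '.' (not opp) -> no flip
Dir N: opp run (4,2), next='.' -> no flip
Dir NE: opp run (4,3) capped by B -> flip
Dir W: first cell '.' (not opp) -> no flip
Dir E: first cell 'B' (not opp) -> no flip
Dir SW: first cell '.' (not opp) -> no flip
Dir S: first cell '.' (not opp) -> no flip
Dir SE: first cell '.' (not opp) -> no flip

Answer: (4,3)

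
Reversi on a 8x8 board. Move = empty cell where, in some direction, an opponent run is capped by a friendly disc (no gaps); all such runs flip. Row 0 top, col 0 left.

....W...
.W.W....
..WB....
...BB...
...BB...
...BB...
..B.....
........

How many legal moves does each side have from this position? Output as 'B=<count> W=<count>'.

-- B to move --
(0,0): flips 2 -> legal
(0,1): no bracket -> illegal
(0,2): no bracket -> illegal
(0,3): flips 1 -> legal
(0,5): no bracket -> illegal
(1,0): no bracket -> illegal
(1,2): no bracket -> illegal
(1,4): no bracket -> illegal
(1,5): no bracket -> illegal
(2,0): no bracket -> illegal
(2,1): flips 1 -> legal
(2,4): no bracket -> illegal
(3,1): no bracket -> illegal
(3,2): no bracket -> illegal
B mobility = 3
-- W to move --
(1,2): no bracket -> illegal
(1,4): no bracket -> illegal
(2,4): flips 1 -> legal
(2,5): no bracket -> illegal
(3,2): no bracket -> illegal
(3,5): no bracket -> illegal
(4,2): no bracket -> illegal
(4,5): no bracket -> illegal
(5,1): no bracket -> illegal
(5,2): no bracket -> illegal
(5,5): flips 2 -> legal
(6,1): no bracket -> illegal
(6,3): flips 4 -> legal
(6,4): no bracket -> illegal
(6,5): no bracket -> illegal
(7,1): no bracket -> illegal
(7,2): no bracket -> illegal
(7,3): no bracket -> illegal
W mobility = 3

Answer: B=3 W=3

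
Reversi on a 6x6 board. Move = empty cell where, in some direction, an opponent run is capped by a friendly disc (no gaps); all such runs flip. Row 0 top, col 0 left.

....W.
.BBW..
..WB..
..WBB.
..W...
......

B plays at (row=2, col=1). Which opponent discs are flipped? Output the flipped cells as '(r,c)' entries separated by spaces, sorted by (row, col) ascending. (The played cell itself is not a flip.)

Answer: (2,2)

Derivation:
Dir NW: first cell '.' (not opp) -> no flip
Dir N: first cell 'B' (not opp) -> no flip
Dir NE: first cell 'B' (not opp) -> no flip
Dir W: first cell '.' (not opp) -> no flip
Dir E: opp run (2,2) capped by B -> flip
Dir SW: first cell '.' (not opp) -> no flip
Dir S: first cell '.' (not opp) -> no flip
Dir SE: opp run (3,2), next='.' -> no flip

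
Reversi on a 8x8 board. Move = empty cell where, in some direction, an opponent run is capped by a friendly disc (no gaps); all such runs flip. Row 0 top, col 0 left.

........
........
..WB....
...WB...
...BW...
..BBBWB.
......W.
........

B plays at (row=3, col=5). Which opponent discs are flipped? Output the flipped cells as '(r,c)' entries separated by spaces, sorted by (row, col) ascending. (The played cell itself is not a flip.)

Dir NW: first cell '.' (not opp) -> no flip
Dir N: first cell '.' (not opp) -> no flip
Dir NE: first cell '.' (not opp) -> no flip
Dir W: first cell 'B' (not opp) -> no flip
Dir E: first cell '.' (not opp) -> no flip
Dir SW: opp run (4,4) capped by B -> flip
Dir S: first cell '.' (not opp) -> no flip
Dir SE: first cell '.' (not opp) -> no flip

Answer: (4,4)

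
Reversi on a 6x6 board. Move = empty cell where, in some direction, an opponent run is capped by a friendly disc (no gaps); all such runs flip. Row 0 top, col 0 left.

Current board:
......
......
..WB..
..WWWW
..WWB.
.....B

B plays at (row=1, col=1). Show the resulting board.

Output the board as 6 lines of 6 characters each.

Place B at (1,1); scan 8 dirs for brackets.
Dir NW: first cell '.' (not opp) -> no flip
Dir N: first cell '.' (not opp) -> no flip
Dir NE: first cell '.' (not opp) -> no flip
Dir W: first cell '.' (not opp) -> no flip
Dir E: first cell '.' (not opp) -> no flip
Dir SW: first cell '.' (not opp) -> no flip
Dir S: first cell '.' (not opp) -> no flip
Dir SE: opp run (2,2) (3,3) capped by B -> flip
All flips: (2,2) (3,3)

Answer: ......
.B....
..BB..
..WBWW
..WWB.
.....B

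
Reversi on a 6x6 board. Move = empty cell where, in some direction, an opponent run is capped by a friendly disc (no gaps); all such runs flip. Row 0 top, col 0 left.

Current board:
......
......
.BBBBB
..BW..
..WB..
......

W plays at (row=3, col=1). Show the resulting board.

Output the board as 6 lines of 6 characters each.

Answer: ......
......
.BBBBB
.WWW..
..WB..
......

Derivation:
Place W at (3,1); scan 8 dirs for brackets.
Dir NW: first cell '.' (not opp) -> no flip
Dir N: opp run (2,1), next='.' -> no flip
Dir NE: opp run (2,2), next='.' -> no flip
Dir W: first cell '.' (not opp) -> no flip
Dir E: opp run (3,2) capped by W -> flip
Dir SW: first cell '.' (not opp) -> no flip
Dir S: first cell '.' (not opp) -> no flip
Dir SE: first cell 'W' (not opp) -> no flip
All flips: (3,2)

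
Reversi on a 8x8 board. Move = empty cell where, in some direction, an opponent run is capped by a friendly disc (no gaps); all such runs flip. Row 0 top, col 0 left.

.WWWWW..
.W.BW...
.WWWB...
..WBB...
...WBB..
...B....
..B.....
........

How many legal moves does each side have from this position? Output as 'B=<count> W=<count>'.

-- B to move --
(0,0): flips 2 -> legal
(0,6): no bracket -> illegal
(1,0): no bracket -> illegal
(1,2): flips 1 -> legal
(1,5): flips 1 -> legal
(1,6): no bracket -> illegal
(2,0): flips 3 -> legal
(2,5): no bracket -> illegal
(3,0): no bracket -> illegal
(3,1): flips 2 -> legal
(4,1): no bracket -> illegal
(4,2): flips 1 -> legal
(5,2): flips 1 -> legal
(5,4): no bracket -> illegal
B mobility = 7
-- W to move --
(1,2): flips 1 -> legal
(1,5): no bracket -> illegal
(2,5): flips 2 -> legal
(3,5): flips 4 -> legal
(3,6): no bracket -> illegal
(4,2): no bracket -> illegal
(4,6): flips 2 -> legal
(5,1): no bracket -> illegal
(5,2): no bracket -> illegal
(5,4): flips 3 -> legal
(5,5): flips 2 -> legal
(5,6): flips 2 -> legal
(6,1): no bracket -> illegal
(6,3): flips 1 -> legal
(6,4): no bracket -> illegal
(7,1): no bracket -> illegal
(7,2): no bracket -> illegal
(7,3): no bracket -> illegal
W mobility = 8

Answer: B=7 W=8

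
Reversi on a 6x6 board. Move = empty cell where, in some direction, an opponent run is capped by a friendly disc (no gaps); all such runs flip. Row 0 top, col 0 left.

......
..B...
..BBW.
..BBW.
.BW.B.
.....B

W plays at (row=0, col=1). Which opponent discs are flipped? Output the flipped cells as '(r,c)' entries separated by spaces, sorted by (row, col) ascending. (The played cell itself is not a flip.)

Answer: (1,2) (2,3)

Derivation:
Dir NW: edge -> no flip
Dir N: edge -> no flip
Dir NE: edge -> no flip
Dir W: first cell '.' (not opp) -> no flip
Dir E: first cell '.' (not opp) -> no flip
Dir SW: first cell '.' (not opp) -> no flip
Dir S: first cell '.' (not opp) -> no flip
Dir SE: opp run (1,2) (2,3) capped by W -> flip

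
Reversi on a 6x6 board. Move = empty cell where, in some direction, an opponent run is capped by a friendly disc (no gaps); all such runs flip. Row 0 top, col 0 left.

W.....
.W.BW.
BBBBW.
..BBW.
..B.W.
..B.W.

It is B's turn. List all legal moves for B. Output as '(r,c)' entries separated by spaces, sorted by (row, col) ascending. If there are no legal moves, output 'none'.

(0,1): flips 1 -> legal
(0,2): flips 1 -> legal
(0,3): no bracket -> illegal
(0,4): no bracket -> illegal
(0,5): flips 1 -> legal
(1,0): no bracket -> illegal
(1,2): no bracket -> illegal
(1,5): flips 2 -> legal
(2,5): flips 1 -> legal
(3,5): flips 2 -> legal
(4,3): no bracket -> illegal
(4,5): flips 1 -> legal
(5,3): no bracket -> illegal
(5,5): flips 1 -> legal

Answer: (0,1) (0,2) (0,5) (1,5) (2,5) (3,5) (4,5) (5,5)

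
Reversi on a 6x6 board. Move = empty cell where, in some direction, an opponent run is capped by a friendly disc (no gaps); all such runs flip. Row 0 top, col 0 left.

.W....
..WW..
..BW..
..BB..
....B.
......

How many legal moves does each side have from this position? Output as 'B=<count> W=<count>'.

-- B to move --
(0,0): no bracket -> illegal
(0,2): flips 1 -> legal
(0,3): flips 2 -> legal
(0,4): flips 1 -> legal
(1,0): no bracket -> illegal
(1,1): no bracket -> illegal
(1,4): flips 1 -> legal
(2,1): no bracket -> illegal
(2,4): flips 1 -> legal
(3,4): no bracket -> illegal
B mobility = 5
-- W to move --
(1,1): no bracket -> illegal
(2,1): flips 1 -> legal
(2,4): no bracket -> illegal
(3,1): flips 1 -> legal
(3,4): no bracket -> illegal
(3,5): no bracket -> illegal
(4,1): flips 1 -> legal
(4,2): flips 2 -> legal
(4,3): flips 1 -> legal
(4,5): no bracket -> illegal
(5,3): no bracket -> illegal
(5,4): no bracket -> illegal
(5,5): no bracket -> illegal
W mobility = 5

Answer: B=5 W=5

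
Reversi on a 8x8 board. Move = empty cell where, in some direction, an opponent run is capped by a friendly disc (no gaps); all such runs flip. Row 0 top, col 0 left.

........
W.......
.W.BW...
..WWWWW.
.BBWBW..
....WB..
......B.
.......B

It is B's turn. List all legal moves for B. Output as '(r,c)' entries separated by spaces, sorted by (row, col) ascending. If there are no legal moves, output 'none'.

Answer: (1,4) (1,5) (2,2) (2,5) (2,6) (4,6) (5,3) (5,6) (6,4)

Derivation:
(0,0): no bracket -> illegal
(0,1): no bracket -> illegal
(1,1): no bracket -> illegal
(1,2): no bracket -> illegal
(1,3): no bracket -> illegal
(1,4): flips 2 -> legal
(1,5): flips 2 -> legal
(2,0): no bracket -> illegal
(2,2): flips 2 -> legal
(2,5): flips 3 -> legal
(2,6): flips 1 -> legal
(2,7): no bracket -> illegal
(3,0): no bracket -> illegal
(3,1): no bracket -> illegal
(3,7): no bracket -> illegal
(4,6): flips 1 -> legal
(4,7): no bracket -> illegal
(5,2): no bracket -> illegal
(5,3): flips 3 -> legal
(5,6): flips 2 -> legal
(6,3): no bracket -> illegal
(6,4): flips 1 -> legal
(6,5): no bracket -> illegal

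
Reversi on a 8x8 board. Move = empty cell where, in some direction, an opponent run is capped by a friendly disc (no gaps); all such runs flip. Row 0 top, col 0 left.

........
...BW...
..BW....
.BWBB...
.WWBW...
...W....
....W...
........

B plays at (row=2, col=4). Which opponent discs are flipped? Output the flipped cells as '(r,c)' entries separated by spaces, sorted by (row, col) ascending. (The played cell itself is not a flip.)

Answer: (2,3)

Derivation:
Dir NW: first cell 'B' (not opp) -> no flip
Dir N: opp run (1,4), next='.' -> no flip
Dir NE: first cell '.' (not opp) -> no flip
Dir W: opp run (2,3) capped by B -> flip
Dir E: first cell '.' (not opp) -> no flip
Dir SW: first cell 'B' (not opp) -> no flip
Dir S: first cell 'B' (not opp) -> no flip
Dir SE: first cell '.' (not opp) -> no flip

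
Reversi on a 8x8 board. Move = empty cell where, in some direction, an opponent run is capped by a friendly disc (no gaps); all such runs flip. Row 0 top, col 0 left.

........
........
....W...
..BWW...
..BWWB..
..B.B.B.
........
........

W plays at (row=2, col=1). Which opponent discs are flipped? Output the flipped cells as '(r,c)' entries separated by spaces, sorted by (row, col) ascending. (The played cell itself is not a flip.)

Answer: (3,2)

Derivation:
Dir NW: first cell '.' (not opp) -> no flip
Dir N: first cell '.' (not opp) -> no flip
Dir NE: first cell '.' (not opp) -> no flip
Dir W: first cell '.' (not opp) -> no flip
Dir E: first cell '.' (not opp) -> no flip
Dir SW: first cell '.' (not opp) -> no flip
Dir S: first cell '.' (not opp) -> no flip
Dir SE: opp run (3,2) capped by W -> flip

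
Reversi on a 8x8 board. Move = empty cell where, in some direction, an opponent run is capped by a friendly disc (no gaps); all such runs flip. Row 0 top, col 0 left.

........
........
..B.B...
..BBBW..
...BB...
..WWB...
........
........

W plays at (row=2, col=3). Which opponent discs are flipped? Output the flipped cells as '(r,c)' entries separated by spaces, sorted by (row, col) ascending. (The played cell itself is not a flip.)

Dir NW: first cell '.' (not opp) -> no flip
Dir N: first cell '.' (not opp) -> no flip
Dir NE: first cell '.' (not opp) -> no flip
Dir W: opp run (2,2), next='.' -> no flip
Dir E: opp run (2,4), next='.' -> no flip
Dir SW: opp run (3,2), next='.' -> no flip
Dir S: opp run (3,3) (4,3) capped by W -> flip
Dir SE: opp run (3,4), next='.' -> no flip

Answer: (3,3) (4,3)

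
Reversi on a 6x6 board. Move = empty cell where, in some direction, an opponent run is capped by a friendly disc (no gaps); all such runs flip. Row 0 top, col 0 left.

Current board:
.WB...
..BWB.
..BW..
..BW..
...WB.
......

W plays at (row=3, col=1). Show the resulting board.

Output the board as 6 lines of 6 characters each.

Place W at (3,1); scan 8 dirs for brackets.
Dir NW: first cell '.' (not opp) -> no flip
Dir N: first cell '.' (not opp) -> no flip
Dir NE: opp run (2,2) capped by W -> flip
Dir W: first cell '.' (not opp) -> no flip
Dir E: opp run (3,2) capped by W -> flip
Dir SW: first cell '.' (not opp) -> no flip
Dir S: first cell '.' (not opp) -> no flip
Dir SE: first cell '.' (not opp) -> no flip
All flips: (2,2) (3,2)

Answer: .WB...
..BWB.
..WW..
.WWW..
...WB.
......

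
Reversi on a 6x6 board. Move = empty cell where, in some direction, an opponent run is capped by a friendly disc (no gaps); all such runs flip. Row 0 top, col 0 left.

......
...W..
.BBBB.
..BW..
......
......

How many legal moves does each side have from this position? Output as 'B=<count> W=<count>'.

-- B to move --
(0,2): flips 1 -> legal
(0,3): flips 1 -> legal
(0,4): flips 1 -> legal
(1,2): no bracket -> illegal
(1,4): no bracket -> illegal
(3,4): flips 1 -> legal
(4,2): flips 1 -> legal
(4,3): flips 1 -> legal
(4,4): flips 1 -> legal
B mobility = 7
-- W to move --
(1,0): no bracket -> illegal
(1,1): flips 1 -> legal
(1,2): no bracket -> illegal
(1,4): no bracket -> illegal
(1,5): flips 1 -> legal
(2,0): no bracket -> illegal
(2,5): no bracket -> illegal
(3,0): no bracket -> illegal
(3,1): flips 2 -> legal
(3,4): no bracket -> illegal
(3,5): flips 1 -> legal
(4,1): no bracket -> illegal
(4,2): no bracket -> illegal
(4,3): no bracket -> illegal
W mobility = 4

Answer: B=7 W=4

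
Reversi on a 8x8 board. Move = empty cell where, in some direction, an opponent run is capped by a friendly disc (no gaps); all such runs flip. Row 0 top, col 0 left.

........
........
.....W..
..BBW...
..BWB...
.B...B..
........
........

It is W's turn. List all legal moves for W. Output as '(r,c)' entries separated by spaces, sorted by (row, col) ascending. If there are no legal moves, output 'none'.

Answer: (2,1) (2,3) (3,1) (4,1) (4,5) (5,4)

Derivation:
(2,1): flips 1 -> legal
(2,2): no bracket -> illegal
(2,3): flips 1 -> legal
(2,4): no bracket -> illegal
(3,1): flips 2 -> legal
(3,5): no bracket -> illegal
(4,0): no bracket -> illegal
(4,1): flips 1 -> legal
(4,5): flips 1 -> legal
(4,6): no bracket -> illegal
(5,0): no bracket -> illegal
(5,2): no bracket -> illegal
(5,3): no bracket -> illegal
(5,4): flips 1 -> legal
(5,6): no bracket -> illegal
(6,0): no bracket -> illegal
(6,1): no bracket -> illegal
(6,2): no bracket -> illegal
(6,4): no bracket -> illegal
(6,5): no bracket -> illegal
(6,6): no bracket -> illegal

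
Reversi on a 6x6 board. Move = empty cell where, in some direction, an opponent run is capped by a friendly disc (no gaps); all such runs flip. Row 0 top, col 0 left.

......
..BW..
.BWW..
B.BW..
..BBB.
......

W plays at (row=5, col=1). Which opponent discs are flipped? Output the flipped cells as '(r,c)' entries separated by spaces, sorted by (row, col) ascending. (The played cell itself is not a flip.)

Dir NW: first cell '.' (not opp) -> no flip
Dir N: first cell '.' (not opp) -> no flip
Dir NE: opp run (4,2) capped by W -> flip
Dir W: first cell '.' (not opp) -> no flip
Dir E: first cell '.' (not opp) -> no flip
Dir SW: edge -> no flip
Dir S: edge -> no flip
Dir SE: edge -> no flip

Answer: (4,2)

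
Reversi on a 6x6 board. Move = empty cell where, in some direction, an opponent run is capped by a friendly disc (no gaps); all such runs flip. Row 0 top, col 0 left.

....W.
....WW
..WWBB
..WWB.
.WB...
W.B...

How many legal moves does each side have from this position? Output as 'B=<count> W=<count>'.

-- B to move --
(0,3): flips 1 -> legal
(0,5): flips 1 -> legal
(1,1): no bracket -> illegal
(1,2): flips 3 -> legal
(1,3): no bracket -> illegal
(2,1): flips 2 -> legal
(3,0): flips 1 -> legal
(3,1): flips 2 -> legal
(4,0): flips 1 -> legal
(4,3): no bracket -> illegal
(4,4): no bracket -> illegal
(5,1): no bracket -> illegal
B mobility = 7
-- W to move --
(1,3): no bracket -> illegal
(3,1): no bracket -> illegal
(3,5): flips 2 -> legal
(4,3): flips 1 -> legal
(4,4): flips 2 -> legal
(4,5): flips 1 -> legal
(5,1): flips 1 -> legal
(5,3): no bracket -> illegal
W mobility = 5

Answer: B=7 W=5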